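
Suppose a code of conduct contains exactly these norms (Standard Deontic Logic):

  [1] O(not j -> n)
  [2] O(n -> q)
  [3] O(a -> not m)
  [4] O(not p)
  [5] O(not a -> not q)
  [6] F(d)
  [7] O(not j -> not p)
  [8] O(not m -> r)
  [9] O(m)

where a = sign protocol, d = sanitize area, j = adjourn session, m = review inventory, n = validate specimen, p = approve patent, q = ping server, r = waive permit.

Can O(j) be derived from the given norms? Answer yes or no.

Yes

Premise 9 states O(m) outright.
The contrapositive of premise 3 (O(a -> not m)) is O(m -> not a), and O(m) is already established, so O(not a).
Premise 5 is O(not a -> not q); since O(not a), deontic closure gives O(not q).
Premise 2 is O(n -> q); contrapositively O(not q -> not n). Since O(not q) holds, K gives O(not n).
Premise 1 is O(not j -> n); contrapositively O(not n -> j). Since O(not n) holds, K gives O(j).
Premises 4, 6, 7, 8 do not contribute to this derivation.
So O(j) follows.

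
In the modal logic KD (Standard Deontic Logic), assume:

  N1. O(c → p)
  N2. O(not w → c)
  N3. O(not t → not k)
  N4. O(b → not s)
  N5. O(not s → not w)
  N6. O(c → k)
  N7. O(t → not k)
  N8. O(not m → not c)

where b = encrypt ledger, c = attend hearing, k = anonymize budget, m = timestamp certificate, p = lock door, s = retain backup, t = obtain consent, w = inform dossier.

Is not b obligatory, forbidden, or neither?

Obligatory

Premises 3 and 7 are O(not t → not k) and O(t → not k); every ideal world satisfies not t or t, so in either case not k holds — hence O(not k).
The contrapositive of premise 6 (O(c → k)) is O(not k → not c), and O(not k) is already established, so O(not c).
Premise 2 is O(not w → c); contrapositively O(not c → w). Since O(not c) holds, K gives O(w).
Premise 5, O(not s → not w), contraposes to O(w → s); with O(w) we get O(s).
Premise 4 is O(b → not s); contrapositively O(s → not b). Since O(s) holds, K gives O(not b).
Premises 1, 8 do not contribute to this derivation.
Hence not b is obligatory.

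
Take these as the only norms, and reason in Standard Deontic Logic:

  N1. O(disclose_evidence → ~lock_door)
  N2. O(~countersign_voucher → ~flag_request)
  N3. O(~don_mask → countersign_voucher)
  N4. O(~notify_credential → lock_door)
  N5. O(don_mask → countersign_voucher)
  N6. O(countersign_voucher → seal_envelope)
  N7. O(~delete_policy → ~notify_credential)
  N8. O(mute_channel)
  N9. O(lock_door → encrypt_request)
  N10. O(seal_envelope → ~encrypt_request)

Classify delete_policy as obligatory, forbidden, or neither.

By case analysis on ~don_mask: premise 3 gives O(~don_mask → countersign_voucher) and premise 5 gives O(don_mask → countersign_voucher), so O(countersign_voucher) either way.
With premise 6, O(countersign_voucher → seal_envelope), the K-axiom yields O(seal_envelope).
Applying K to premise 10 (O(seal_envelope → ~encrypt_request)) and O(seal_envelope) yields O(~encrypt_request).
Premise 9, O(lock_door → encrypt_request), contraposes to O(~encrypt_request → ~lock_door); with O(~encrypt_request) we get O(~lock_door).
Premise 4 is O(~notify_credential → lock_door); contrapositively O(~lock_door → notify_credential). Since O(~lock_door) holds, K gives O(notify_credential).
The contrapositive of premise 7 (O(~delete_policy → ~notify_credential)) is O(notify_credential → delete_policy), and O(notify_credential) is already established, so O(delete_policy).
Premises 1, 2, 8 do not contribute to this derivation.
Hence delete_policy is obligatory.

Obligatory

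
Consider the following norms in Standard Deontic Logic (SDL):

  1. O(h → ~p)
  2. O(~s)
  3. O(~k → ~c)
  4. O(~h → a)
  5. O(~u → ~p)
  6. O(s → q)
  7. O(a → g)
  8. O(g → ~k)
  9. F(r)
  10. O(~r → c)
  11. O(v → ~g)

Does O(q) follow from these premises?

No

Premise 6 is O(s → q), but O(s) is not derivable from the premises, so it does not yield O(q).
No other premise forces O(q). An ideal world satisfying every premise can still have q false, so O(q) is not derivable.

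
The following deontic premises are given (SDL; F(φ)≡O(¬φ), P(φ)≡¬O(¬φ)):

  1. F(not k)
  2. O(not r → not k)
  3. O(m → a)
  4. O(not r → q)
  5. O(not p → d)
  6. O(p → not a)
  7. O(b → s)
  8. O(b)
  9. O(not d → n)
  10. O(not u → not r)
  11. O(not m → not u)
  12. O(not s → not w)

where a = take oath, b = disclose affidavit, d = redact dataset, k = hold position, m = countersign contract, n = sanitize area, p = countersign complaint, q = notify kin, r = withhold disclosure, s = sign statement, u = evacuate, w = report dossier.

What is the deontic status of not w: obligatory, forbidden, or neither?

Neither

Premise 12 is O(not s → not w), but O(not s) is not derivable from the premises, so it does not yield O(not w).
No premise or chain of K-axiom applications forces O(not w), and none forces O(w). So not w is neither obligatory nor forbidden under these norms.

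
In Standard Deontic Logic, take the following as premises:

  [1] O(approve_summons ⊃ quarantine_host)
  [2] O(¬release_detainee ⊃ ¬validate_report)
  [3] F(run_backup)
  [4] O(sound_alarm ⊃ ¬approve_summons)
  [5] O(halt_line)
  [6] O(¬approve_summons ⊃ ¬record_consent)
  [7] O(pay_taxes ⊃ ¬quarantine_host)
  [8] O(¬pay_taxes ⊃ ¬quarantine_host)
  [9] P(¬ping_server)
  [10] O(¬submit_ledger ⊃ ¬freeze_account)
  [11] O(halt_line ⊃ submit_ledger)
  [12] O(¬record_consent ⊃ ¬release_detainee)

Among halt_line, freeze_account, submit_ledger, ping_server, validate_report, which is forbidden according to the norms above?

By case analysis on ¬pay_taxes: premise 8 gives O(¬pay_taxes ⊃ ¬quarantine_host) and premise 7 gives O(pay_taxes ⊃ ¬quarantine_host), so O(¬quarantine_host) either way.
Premise 1 is O(approve_summons ⊃ quarantine_host); contrapositively O(¬quarantine_host ⊃ ¬approve_summons). Since O(¬quarantine_host) holds, K gives O(¬approve_summons).
Premise 6 is O(¬approve_summons ⊃ ¬record_consent); since O(¬approve_summons), deontic closure gives O(¬record_consent).
With premise 12, O(¬record_consent ⊃ ¬release_detainee), the K-axiom yields O(¬release_detainee).
With premise 2, O(¬release_detainee ⊃ ¬validate_report), the K-axiom yields O(¬validate_report).
So O(¬validate_report) holds, i.e. validate_report is forbidden. None of the other listed options is forbidden under the premises.

validate_report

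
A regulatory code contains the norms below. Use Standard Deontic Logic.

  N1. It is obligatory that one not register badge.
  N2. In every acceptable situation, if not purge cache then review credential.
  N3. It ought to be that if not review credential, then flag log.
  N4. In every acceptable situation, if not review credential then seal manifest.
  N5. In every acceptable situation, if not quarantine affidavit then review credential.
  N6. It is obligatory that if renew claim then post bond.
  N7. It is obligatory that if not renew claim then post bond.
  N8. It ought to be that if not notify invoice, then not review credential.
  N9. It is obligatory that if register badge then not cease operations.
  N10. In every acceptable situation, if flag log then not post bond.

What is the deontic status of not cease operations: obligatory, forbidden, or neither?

Premise 9 is O(register_badge → ¬cease_operations), but O(register_badge) is not derivable from the premises, so it does not yield O(¬cease_operations).
No premise or chain of K-axiom applications forces O(¬cease_operations), and none forces O(cease_operations). So ¬cease_operations is neither obligatory nor forbidden under these norms.

Neither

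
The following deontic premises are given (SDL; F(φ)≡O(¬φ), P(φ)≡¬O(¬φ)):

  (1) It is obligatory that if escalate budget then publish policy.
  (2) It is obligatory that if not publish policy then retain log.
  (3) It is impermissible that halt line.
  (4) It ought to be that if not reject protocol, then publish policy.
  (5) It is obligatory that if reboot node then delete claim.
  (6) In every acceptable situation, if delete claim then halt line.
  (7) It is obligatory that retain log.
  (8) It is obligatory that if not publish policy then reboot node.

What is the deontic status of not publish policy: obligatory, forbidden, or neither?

Forbidden

Premise 3, F(halt_line), is equivalent to O(¬halt_line).
Premise 6, O(delete_claim → halt_line), contraposes to O(¬halt_line → ¬delete_claim); with O(¬halt_line) we get O(¬delete_claim).
Premise 5, O(reboot_node → delete_claim), contraposes to O(¬delete_claim → ¬reboot_node); with O(¬delete_claim) we get O(¬reboot_node).
The contrapositive of premise 8 (O(¬publish_policy → reboot_node)) is O(¬reboot_node → publish_policy), and O(¬reboot_node) is already established, so O(publish_policy).
Premises 1, 2, 4, 7 do not contribute to this derivation.
Thus O(publish_policy), which is F(¬publish_policy): ¬publish_policy is forbidden.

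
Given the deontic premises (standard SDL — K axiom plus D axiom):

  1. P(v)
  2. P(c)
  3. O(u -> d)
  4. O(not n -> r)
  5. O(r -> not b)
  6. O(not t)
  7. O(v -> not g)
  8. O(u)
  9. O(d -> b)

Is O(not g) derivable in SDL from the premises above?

Premise 7 is O(v -> not g), but O(v) is not derivable from the premises (the permission P(v) asserts only not O(not v), not O(v)), so it does not yield O(not g).
No other premise forces O(not g). An ideal world satisfying every premise can still have not g false, so O(not g) is not derivable.

No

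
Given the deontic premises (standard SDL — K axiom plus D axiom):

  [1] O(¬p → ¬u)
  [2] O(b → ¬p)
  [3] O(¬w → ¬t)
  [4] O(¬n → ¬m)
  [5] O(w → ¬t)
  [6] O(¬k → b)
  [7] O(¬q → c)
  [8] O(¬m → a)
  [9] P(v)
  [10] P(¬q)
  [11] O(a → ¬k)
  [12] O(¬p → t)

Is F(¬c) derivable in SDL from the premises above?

Premise 7 is O(¬q → c), but O(¬q) is not derivable from the premises (the permission P(¬q) asserts only ¬O(q), not O(¬q)), so it does not yield O(c).
No other premise forces O(c). An ideal world satisfying every premise can still have ¬c true, so F(¬c) is not derivable.

No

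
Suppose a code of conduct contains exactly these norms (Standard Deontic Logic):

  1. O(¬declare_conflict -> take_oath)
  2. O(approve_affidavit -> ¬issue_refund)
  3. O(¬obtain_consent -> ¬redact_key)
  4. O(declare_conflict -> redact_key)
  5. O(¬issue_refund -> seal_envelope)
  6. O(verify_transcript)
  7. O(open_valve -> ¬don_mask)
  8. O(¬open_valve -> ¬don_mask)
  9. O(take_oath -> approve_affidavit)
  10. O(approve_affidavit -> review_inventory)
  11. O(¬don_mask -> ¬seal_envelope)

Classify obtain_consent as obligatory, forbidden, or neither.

Premises 7 and 8 cover both cases: O(open_valve -> ¬don_mask) and O(¬open_valve -> ¬don_mask). Since open_valve ∨ ¬open_valve is a tautology, O(¬don_mask) follows.
Premise 11 is O(¬don_mask -> ¬seal_envelope); since O(¬don_mask), deontic closure gives O(¬seal_envelope).
The contrapositive of premise 5 (O(¬issue_refund -> seal_envelope)) is O(¬seal_envelope -> issue_refund), and O(¬seal_envelope) is already established, so O(issue_refund).
The contrapositive of premise 2 (O(approve_affidavit -> ¬issue_refund)) is O(issue_refund -> ¬approve_affidavit), and O(issue_refund) is already established, so O(¬approve_affidavit).
The contrapositive of premise 9 (O(take_oath -> approve_affidavit)) is O(¬approve_affidavit -> ¬take_oath), and O(¬approve_affidavit) is already established, so O(¬take_oath).
Premise 1 is O(¬declare_conflict -> take_oath); contrapositively O(¬take_oath -> declare_conflict). Since O(¬take_oath) holds, K gives O(declare_conflict).
Applying K to premise 4 (O(declare_conflict -> redact_key)) and O(declare_conflict) yields O(redact_key).
Premise 3 is O(¬obtain_consent -> ¬redact_key); contrapositively O(redact_key -> obtain_consent). Since O(redact_key) holds, K gives O(obtain_consent).
Premises 6, 10 do not contribute to this derivation.
Hence obtain_consent is obligatory.

Obligatory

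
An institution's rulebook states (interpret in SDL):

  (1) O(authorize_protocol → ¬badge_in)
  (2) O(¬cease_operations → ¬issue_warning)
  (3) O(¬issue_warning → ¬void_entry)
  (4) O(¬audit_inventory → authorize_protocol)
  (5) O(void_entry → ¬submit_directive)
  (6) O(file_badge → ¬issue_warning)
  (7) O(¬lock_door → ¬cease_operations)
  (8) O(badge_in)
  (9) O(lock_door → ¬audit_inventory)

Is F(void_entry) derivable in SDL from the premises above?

Premise 8 gives O(badge_in).
Premise 1, O(authorize_protocol → ¬badge_in), contraposes to O(badge_in → ¬authorize_protocol); with O(badge_in) we get O(¬authorize_protocol).
Premise 4, O(¬audit_inventory → authorize_protocol), contraposes to O(¬authorize_protocol → audit_inventory); with O(¬authorize_protocol) we get O(audit_inventory).
The contrapositive of premise 9 (O(lock_door → ¬audit_inventory)) is O(audit_inventory → ¬lock_door), and O(audit_inventory) is already established, so O(¬lock_door).
With premise 7, O(¬lock_door → ¬cease_operations), the K-axiom yields O(¬cease_operations).
With premise 2, O(¬cease_operations → ¬issue_warning), the K-axiom yields O(¬issue_warning).
From O(¬issue_warning) and premise 3, O(¬issue_warning → ¬void_entry), we obtain O(¬void_entry).
Premises 5, 6 do not contribute to this derivation.
So O(¬void_entry) holds, i.e. F(void_entry). The claim follows.

Yes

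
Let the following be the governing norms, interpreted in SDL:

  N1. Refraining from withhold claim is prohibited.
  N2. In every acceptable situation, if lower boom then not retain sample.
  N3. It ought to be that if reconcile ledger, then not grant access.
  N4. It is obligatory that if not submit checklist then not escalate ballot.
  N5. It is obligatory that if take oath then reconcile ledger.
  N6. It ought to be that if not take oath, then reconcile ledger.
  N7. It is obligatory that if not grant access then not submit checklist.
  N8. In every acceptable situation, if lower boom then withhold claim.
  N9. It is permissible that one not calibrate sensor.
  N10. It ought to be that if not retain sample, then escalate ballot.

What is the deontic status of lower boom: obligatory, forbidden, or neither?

Forbidden

By case analysis on take_oath: premise 5 gives O(take_oath → reconcile_ledger) and premise 6 gives O(¬take_oath → reconcile_ledger), so O(reconcile_ledger) either way.
Premise 3 is O(reconcile_ledger → ¬grant_access); since O(reconcile_ledger), deontic closure gives O(¬grant_access).
From O(¬grant_access) and premise 7, O(¬grant_access → ¬submit_checklist), we obtain O(¬submit_checklist).
Premise 4 is O(¬submit_checklist → ¬escalate_ballot); since O(¬submit_checklist), deontic closure gives O(¬escalate_ballot).
Premise 10, O(¬retain_sample → escalate_ballot), contraposes to O(¬escalate_ballot → retain_sample); with O(¬escalate_ballot) we get O(retain_sample).
Premise 2 is O(lower_boom → ¬retain_sample); contrapositively O(retain_sample → ¬lower_boom). Since O(retain_sample) holds, K gives O(¬lower_boom).
Premises 1, 8, 9 do not contribute to this derivation.
Thus O(¬lower_boom), which is F(lower_boom): lower_boom is forbidden.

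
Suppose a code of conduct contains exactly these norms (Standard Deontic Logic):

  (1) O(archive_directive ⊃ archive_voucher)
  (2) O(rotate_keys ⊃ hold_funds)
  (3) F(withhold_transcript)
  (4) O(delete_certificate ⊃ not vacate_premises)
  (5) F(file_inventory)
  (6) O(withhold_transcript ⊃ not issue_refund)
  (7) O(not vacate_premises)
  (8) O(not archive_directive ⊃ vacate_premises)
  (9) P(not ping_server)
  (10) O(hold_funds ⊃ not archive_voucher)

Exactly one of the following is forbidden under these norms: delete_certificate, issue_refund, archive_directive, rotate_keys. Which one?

rotate_keys

Premise 7 gives O(not vacate_premises).
Premise 8, O(not archive_directive ⊃ vacate_premises), contraposes to O(not vacate_premises ⊃ archive_directive); with O(not vacate_premises) we get O(archive_directive).
Applying K to premise 1 (O(archive_directive ⊃ archive_voucher)) and O(archive_directive) yields O(archive_voucher).
The contrapositive of premise 10 (O(hold_funds ⊃ not archive_voucher)) is O(archive_voucher ⊃ not hold_funds), and O(archive_voucher) is already established, so O(not hold_funds).
Premise 2 is O(rotate_keys ⊃ hold_funds); contrapositively O(not hold_funds ⊃ not rotate_keys). Since O(not hold_funds) holds, K gives O(not rotate_keys).
So O(not rotate_keys) holds, i.e. rotate_keys is forbidden. None of the other listed options is forbidden under the premises.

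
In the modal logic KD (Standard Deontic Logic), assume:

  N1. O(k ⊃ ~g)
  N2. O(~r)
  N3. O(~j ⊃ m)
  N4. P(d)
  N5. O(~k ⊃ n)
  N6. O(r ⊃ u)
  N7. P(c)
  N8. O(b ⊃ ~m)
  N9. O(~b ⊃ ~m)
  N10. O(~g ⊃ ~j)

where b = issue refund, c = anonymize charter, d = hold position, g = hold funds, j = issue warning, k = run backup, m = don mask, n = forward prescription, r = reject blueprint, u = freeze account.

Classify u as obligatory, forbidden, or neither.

Premise 6 is O(r ⊃ u), but O(r) is not derivable from the premises, so it does not yield O(u).
No premise or chain of K-axiom applications forces O(u), and none forces O(~u). So u is neither obligatory nor forbidden under these norms.

Neither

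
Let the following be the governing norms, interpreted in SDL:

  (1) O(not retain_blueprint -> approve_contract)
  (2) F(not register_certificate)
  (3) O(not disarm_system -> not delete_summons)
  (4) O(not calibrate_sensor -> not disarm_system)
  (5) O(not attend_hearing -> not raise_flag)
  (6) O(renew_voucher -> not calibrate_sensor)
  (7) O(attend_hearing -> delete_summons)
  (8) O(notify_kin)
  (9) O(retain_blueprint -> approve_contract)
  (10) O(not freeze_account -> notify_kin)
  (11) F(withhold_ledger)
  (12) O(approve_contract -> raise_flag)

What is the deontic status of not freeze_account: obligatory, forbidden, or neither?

Premise 10 is O(not freeze_account -> notify_kin); even if O(notify_kin) held, inferring O(not freeze_account) would be affirming the consequent — invalid.
No premise or chain of K-axiom applications forces O(not freeze_account), and none forces O(freeze_account). So not freeze_account is neither obligatory nor forbidden under these norms.

Neither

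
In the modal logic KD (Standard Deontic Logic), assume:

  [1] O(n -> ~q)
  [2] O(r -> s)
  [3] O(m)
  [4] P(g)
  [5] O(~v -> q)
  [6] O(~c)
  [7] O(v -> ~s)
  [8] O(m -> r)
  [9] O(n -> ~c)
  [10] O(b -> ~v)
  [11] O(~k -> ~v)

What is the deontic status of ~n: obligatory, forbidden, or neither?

Premise 3 gives O(m).
From O(m) and premise 8, O(m -> r), we obtain O(r).
Applying K to premise 2 (O(r -> s)) and O(r) yields O(s).
Premise 7 is O(v -> ~s); contrapositively O(s -> ~v). Since O(s) holds, K gives O(~v).
Premise 5 is O(~v -> q); since O(~v), deontic closure gives O(q).
Premise 1, O(n -> ~q), contraposes to O(q -> ~n); with O(q) we get O(~n).
Premises 4, 6, 9, 10, 11 do not contribute to this derivation.
Hence ~n is obligatory.

Obligatory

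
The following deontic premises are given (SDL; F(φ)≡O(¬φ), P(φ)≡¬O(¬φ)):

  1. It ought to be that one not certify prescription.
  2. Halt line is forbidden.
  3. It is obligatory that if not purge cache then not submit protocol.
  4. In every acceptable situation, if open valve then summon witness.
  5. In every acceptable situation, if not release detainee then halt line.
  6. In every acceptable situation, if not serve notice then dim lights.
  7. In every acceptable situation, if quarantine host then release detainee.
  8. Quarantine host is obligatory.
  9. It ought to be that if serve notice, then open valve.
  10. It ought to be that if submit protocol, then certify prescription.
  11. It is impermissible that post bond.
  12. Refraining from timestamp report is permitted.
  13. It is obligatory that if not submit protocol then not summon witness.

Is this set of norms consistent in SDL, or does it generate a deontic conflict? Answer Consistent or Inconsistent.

Premise 5 is O(¬release_detainee → halt_line), but O(¬release_detainee) is not derivable from the premises, so it does not yield O(halt_line).
So O(halt_line) is not derivable, and the apparent clash with O(¬halt_line) does not arise.
A world satisfying every obligation exists (e.g. certify_prescription=false, dim_lights=true, halt_line=false, open_valve=false, post_bond=false, purge_cache=false, quarantine_host=true, release_detainee=true, serve_notice=false, submit_protocol=false, summon_witness=false, timestamp_report=false); no atom is both obligatory and forbidden, so the set is consistent.

Consistent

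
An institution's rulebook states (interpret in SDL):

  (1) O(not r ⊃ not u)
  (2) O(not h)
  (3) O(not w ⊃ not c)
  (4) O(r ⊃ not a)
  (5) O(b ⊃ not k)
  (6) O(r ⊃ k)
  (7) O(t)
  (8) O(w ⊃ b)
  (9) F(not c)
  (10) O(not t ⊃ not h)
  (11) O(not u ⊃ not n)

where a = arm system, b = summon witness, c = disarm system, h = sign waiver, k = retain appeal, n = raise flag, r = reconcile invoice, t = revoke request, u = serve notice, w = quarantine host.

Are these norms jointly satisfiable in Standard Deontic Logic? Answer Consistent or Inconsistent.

Consistent

Premise 10 is O(not t ⊃ not h); even if O(not h) held, inferring O(not t) would be affirming the consequent — invalid.
So O(not t) is not derivable, and the apparent clash with O(t) does not arise.
A world satisfying every obligation exists (e.g. a=false, b=true, c=true, h=false, k=false, n=false, r=false, t=true, u=false, w=true); no atom is both obligatory and forbidden, so the set is consistent.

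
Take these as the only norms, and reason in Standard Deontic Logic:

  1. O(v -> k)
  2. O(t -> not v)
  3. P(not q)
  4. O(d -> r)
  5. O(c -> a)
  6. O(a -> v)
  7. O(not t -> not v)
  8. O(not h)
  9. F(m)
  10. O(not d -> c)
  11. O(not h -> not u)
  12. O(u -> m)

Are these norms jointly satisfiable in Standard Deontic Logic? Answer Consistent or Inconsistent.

Premise 12 is O(u -> m), but O(u) is not derivable from the premises, so it does not yield O(m).
So O(m) is not derivable, and the apparent clash with O(not m) does not arise.
A world satisfying every obligation exists (e.g. a=false, c=false, d=true, h=false, k=false, m=false, q=false, r=true, t=false, u=false, v=false); no atom is both obligatory and forbidden, so the set is consistent.

Consistent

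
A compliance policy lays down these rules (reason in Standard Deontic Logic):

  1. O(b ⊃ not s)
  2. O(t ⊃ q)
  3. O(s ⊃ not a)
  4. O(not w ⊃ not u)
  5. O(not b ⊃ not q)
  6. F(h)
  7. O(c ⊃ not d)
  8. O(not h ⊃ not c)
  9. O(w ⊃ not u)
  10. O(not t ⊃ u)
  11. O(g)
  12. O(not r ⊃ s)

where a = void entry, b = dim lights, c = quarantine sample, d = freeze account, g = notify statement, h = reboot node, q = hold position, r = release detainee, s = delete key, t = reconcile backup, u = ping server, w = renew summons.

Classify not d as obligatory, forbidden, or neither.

Neither

Premise 7 is O(c ⊃ not d), but O(c) is not derivable from the premises, so it does not yield O(not d).
No premise or chain of K-axiom applications forces O(not d), and none forces O(d). So not d is neither obligatory nor forbidden under these norms.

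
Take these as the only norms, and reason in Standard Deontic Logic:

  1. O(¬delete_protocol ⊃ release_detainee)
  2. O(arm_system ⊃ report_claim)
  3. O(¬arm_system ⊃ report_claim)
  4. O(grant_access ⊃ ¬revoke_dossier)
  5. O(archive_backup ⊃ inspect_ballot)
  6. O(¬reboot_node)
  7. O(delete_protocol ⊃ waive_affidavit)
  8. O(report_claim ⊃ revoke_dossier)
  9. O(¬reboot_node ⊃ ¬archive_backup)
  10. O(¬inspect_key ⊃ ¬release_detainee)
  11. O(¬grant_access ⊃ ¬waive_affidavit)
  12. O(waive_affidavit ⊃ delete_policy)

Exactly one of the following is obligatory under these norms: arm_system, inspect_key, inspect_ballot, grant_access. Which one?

Premises 2 and 3 are O(arm_system ⊃ report_claim) and O(¬arm_system ⊃ report_claim); every ideal world satisfies arm_system or ¬arm_system, so in either case report_claim holds — hence O(report_claim).
With premise 8, O(report_claim ⊃ revoke_dossier), the K-axiom yields O(revoke_dossier).
Premise 4 is O(grant_access ⊃ ¬revoke_dossier); contrapositively O(revoke_dossier ⊃ ¬grant_access). Since O(revoke_dossier) holds, K gives O(¬grant_access).
With premise 11, O(¬grant_access ⊃ ¬waive_affidavit), the K-axiom yields O(¬waive_affidavit).
The contrapositive of premise 7 (O(delete_protocol ⊃ waive_affidavit)) is O(¬waive_affidavit ⊃ ¬delete_protocol), and O(¬waive_affidavit) is already established, so O(¬delete_protocol).
Premise 1 is O(¬delete_protocol ⊃ release_detainee); since O(¬delete_protocol), deontic closure gives O(release_detainee).
Premise 10, O(¬inspect_key ⊃ ¬release_detainee), contraposes to O(release_detainee ⊃ inspect_key); with O(release_detainee) we get O(inspect_key).
So O(inspect_key) holds — inspect_key is obligatory. None of the other listed options is made obligatory by any chain of premises.

inspect_key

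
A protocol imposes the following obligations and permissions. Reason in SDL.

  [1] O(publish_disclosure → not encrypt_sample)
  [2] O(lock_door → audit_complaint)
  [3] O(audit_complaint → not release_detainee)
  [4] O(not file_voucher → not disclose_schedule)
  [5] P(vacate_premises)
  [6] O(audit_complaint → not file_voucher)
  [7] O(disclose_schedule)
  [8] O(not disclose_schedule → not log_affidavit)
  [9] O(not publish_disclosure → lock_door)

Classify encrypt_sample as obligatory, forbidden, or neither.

Forbidden

Premise 7 gives O(disclose_schedule).
The contrapositive of premise 4 (O(not file_voucher → not disclose_schedule)) is O(disclose_schedule → file_voucher), and O(disclose_schedule) is already established, so O(file_voucher).
Premise 6, O(audit_complaint → not file_voucher), contraposes to O(file_voucher → not audit_complaint); with O(file_voucher) we get O(not audit_complaint).
The contrapositive of premise 2 (O(lock_door → audit_complaint)) is O(not audit_complaint → not lock_door), and O(not audit_complaint) is already established, so O(not lock_door).
Premise 9 is O(not publish_disclosure → lock_door); contrapositively O(not lock_door → publish_disclosure). Since O(not lock_door) holds, K gives O(publish_disclosure).
Premise 1 is O(publish_disclosure → not encrypt_sample); since O(publish_disclosure), deontic closure gives O(not encrypt_sample).
Premises 3, 5, 8 do not contribute to this derivation.
Thus O(not encrypt_sample), which is F(encrypt_sample): encrypt_sample is forbidden.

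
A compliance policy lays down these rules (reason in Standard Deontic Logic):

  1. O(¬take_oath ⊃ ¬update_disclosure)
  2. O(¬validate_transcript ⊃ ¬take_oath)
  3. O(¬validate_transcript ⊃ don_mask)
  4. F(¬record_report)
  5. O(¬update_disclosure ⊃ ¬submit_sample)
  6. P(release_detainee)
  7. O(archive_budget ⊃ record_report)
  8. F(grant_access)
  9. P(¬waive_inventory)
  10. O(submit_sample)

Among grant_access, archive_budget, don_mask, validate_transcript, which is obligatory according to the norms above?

From premise 10 we have O(submit_sample).
Premise 5, O(¬update_disclosure ⊃ ¬submit_sample), contraposes to O(submit_sample ⊃ update_disclosure); with O(submit_sample) we get O(update_disclosure).
Premise 1, O(¬take_oath ⊃ ¬update_disclosure), contraposes to O(update_disclosure ⊃ take_oath); with O(update_disclosure) we get O(take_oath).
The contrapositive of premise 2 (O(¬validate_transcript ⊃ ¬take_oath)) is O(take_oath ⊃ validate_transcript), and O(take_oath) is already established, so O(validate_transcript).
So O(validate_transcript) holds — validate_transcript is obligatory. None of the other listed options is made obligatory by any chain of premises.

validate_transcript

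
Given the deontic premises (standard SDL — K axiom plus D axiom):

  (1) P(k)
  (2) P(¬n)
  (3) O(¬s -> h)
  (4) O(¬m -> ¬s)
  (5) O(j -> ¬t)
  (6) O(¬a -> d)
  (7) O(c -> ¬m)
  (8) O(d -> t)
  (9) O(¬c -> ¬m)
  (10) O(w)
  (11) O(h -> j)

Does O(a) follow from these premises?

Premises 7 and 9 cover both cases: O(c -> ¬m) and O(¬c -> ¬m). Since c ∨ ¬c is a tautology, O(¬m) follows.
With premise 4, O(¬m -> ¬s), the K-axiom yields O(¬s).
Premise 3 is O(¬s -> h); since O(¬s), deontic closure gives O(h).
Premise 11 is O(h -> j); since O(h), deontic closure gives O(j).
From O(j) and premise 5, O(j -> ¬t), we obtain O(¬t).
The contrapositive of premise 8 (O(d -> t)) is O(¬t -> ¬d), and O(¬t) is already established, so O(¬d).
Premise 6, O(¬a -> d), contraposes to O(¬d -> a); with O(¬d) we get O(a).
Premises 1, 2, 10 do not contribute to this derivation.
So O(a) follows.

Yes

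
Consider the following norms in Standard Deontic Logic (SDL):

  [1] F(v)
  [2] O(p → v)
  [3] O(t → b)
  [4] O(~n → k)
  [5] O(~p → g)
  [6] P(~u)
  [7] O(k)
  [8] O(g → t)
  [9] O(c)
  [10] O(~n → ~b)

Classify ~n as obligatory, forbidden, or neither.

Premise 1, F(v), is equivalent to O(~v).
Premise 2 is O(p → v); contrapositively O(~v → ~p). Since O(~v) holds, K gives O(~p).
Applying K to premise 5 (O(~p → g)) and O(~p) yields O(g).
From O(g) and premise 8, O(g → t), we obtain O(t).
Applying K to premise 3 (O(t → b)) and O(t) yields O(b).
The contrapositive of premise 10 (O(~n → ~b)) is O(b → n), and O(b) is already established, so O(n).
Premises 4, 6, 7, 9 do not contribute to this derivation.
Thus O(n), which is F(~n): ~n is forbidden.

Forbidden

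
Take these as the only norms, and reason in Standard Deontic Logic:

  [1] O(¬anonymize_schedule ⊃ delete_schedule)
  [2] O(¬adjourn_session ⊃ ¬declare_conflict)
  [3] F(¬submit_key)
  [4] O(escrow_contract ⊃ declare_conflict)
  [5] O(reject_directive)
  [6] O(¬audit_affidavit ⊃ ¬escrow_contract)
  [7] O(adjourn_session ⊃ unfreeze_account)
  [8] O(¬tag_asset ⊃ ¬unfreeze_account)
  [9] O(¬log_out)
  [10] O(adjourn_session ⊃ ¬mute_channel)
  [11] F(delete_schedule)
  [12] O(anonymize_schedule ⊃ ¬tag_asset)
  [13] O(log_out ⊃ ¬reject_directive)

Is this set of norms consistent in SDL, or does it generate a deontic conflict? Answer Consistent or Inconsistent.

Consistent

Premise 13 is O(log_out ⊃ ¬reject_directive), but O(log_out) is not derivable from the premises, so it does not yield O(¬reject_directive).
So O(¬reject_directive) is not derivable, and the apparent clash with O(reject_directive) does not arise.
A world satisfying every obligation exists (e.g. adjourn_session=false, anonymize_schedule=true, audit_affidavit=false, declare_conflict=false, delete_schedule=false, escrow_contract=false, log_out=false, mute_channel=false, reject_directive=true, submit_key=true, tag_asset=false, unfreeze_account=false); no atom is both obligatory and forbidden, so the set is consistent.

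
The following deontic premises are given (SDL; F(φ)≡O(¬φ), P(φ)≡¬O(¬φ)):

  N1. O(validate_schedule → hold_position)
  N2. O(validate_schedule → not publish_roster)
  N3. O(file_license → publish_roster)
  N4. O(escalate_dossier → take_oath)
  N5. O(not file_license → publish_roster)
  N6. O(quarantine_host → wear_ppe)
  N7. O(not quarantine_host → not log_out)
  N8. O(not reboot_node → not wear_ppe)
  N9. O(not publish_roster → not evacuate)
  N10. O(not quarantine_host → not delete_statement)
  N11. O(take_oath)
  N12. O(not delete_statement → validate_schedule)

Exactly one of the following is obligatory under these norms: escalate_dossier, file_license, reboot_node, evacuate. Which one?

By case analysis on not file_license: premise 5 gives O(not file_license → publish_roster) and premise 3 gives O(file_license → publish_roster), so O(publish_roster) either way.
Premise 2, O(validate_schedule → not publish_roster), contraposes to O(publish_roster → not validate_schedule); with O(publish_roster) we get O(not validate_schedule).
Premise 12 is O(not delete_statement → validate_schedule); contrapositively O(not validate_schedule → delete_statement). Since O(not validate_schedule) holds, K gives O(delete_statement).
The contrapositive of premise 10 (O(not quarantine_host → not delete_statement)) is O(delete_statement → quarantine_host), and O(delete_statement) is already established, so O(quarantine_host).
Applying K to premise 6 (O(quarantine_host → wear_ppe)) and O(quarantine_host) yields O(wear_ppe).
The contrapositive of premise 8 (O(not reboot_node → not wear_ppe)) is O(wear_ppe → reboot_node), and O(wear_ppe) is already established, so O(reboot_node).
So O(reboot_node) holds — reboot_node is obligatory. None of the other listed options is made obligatory by any chain of premises.

reboot_node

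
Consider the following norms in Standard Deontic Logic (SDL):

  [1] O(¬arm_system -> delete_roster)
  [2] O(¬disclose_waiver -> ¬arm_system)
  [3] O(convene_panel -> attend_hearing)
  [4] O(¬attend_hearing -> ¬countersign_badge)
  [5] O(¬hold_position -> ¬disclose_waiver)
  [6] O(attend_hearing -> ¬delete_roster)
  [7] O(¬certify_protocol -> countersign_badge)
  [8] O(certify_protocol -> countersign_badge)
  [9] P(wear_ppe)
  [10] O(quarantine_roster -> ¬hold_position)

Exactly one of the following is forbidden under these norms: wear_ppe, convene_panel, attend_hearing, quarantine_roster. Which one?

quarantine_roster

Premises 8 and 7 are O(certify_protocol -> countersign_badge) and O(¬certify_protocol -> countersign_badge); every ideal world satisfies certify_protocol or ¬certify_protocol, so in either case countersign_badge holds — hence O(countersign_badge).
The contrapositive of premise 4 (O(¬attend_hearing -> ¬countersign_badge)) is O(countersign_badge -> attend_hearing), and O(countersign_badge) is already established, so O(attend_hearing).
Applying K to premise 6 (O(attend_hearing -> ¬delete_roster)) and O(attend_hearing) yields O(¬delete_roster).
Premise 1, O(¬arm_system -> delete_roster), contraposes to O(¬delete_roster -> arm_system); with O(¬delete_roster) we get O(arm_system).
The contrapositive of premise 2 (O(¬disclose_waiver -> ¬arm_system)) is O(arm_system -> disclose_waiver), and O(arm_system) is already established, so O(disclose_waiver).
The contrapositive of premise 5 (O(¬hold_position -> ¬disclose_waiver)) is O(disclose_waiver -> hold_position), and O(disclose_waiver) is already established, so O(hold_position).
Premise 10 is O(quarantine_roster -> ¬hold_position); contrapositively O(hold_position -> ¬quarantine_roster). Since O(hold_position) holds, K gives O(¬quarantine_roster).
So O(¬quarantine_roster) holds, i.e. quarantine_roster is forbidden. None of the other listed options is forbidden under the premises.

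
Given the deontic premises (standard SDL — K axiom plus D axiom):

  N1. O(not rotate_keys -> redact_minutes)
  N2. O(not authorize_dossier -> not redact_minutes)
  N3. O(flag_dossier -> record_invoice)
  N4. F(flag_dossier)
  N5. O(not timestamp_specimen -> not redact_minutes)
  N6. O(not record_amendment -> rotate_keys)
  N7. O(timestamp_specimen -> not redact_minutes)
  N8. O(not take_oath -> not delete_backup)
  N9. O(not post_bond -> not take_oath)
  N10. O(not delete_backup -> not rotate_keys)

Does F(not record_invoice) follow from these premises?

No

Premise 3 is O(flag_dossier -> record_invoice), but O(flag_dossier) is not derivable from the premises, so it does not yield O(record_invoice).
No other premise forces O(record_invoice). An ideal world satisfying every premise can still have not record_invoice true, so F(not record_invoice) is not derivable.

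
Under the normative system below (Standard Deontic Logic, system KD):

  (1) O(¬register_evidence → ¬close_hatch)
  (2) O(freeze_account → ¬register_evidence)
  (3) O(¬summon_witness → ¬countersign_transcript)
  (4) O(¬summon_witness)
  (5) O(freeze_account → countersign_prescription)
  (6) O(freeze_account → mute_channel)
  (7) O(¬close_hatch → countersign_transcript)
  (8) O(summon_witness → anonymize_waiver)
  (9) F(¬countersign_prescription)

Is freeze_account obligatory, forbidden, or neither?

From premise 4 we have O(¬summon_witness).
From O(¬summon_witness) and premise 3, O(¬summon_witness → ¬countersign_transcript), we obtain O(¬countersign_transcript).
Premise 7, O(¬close_hatch → countersign_transcript), contraposes to O(¬countersign_transcript → close_hatch); with O(¬countersign_transcript) we get O(close_hatch).
Premise 1, O(¬register_evidence → ¬close_hatch), contraposes to O(close_hatch → register_evidence); with O(close_hatch) we get O(register_evidence).
Premise 2 is O(freeze_account → ¬register_evidence); contrapositively O(register_evidence → ¬freeze_account). Since O(register_evidence) holds, K gives O(¬freeze_account).
Premises 5, 6, 8, 9 do not contribute to this derivation.
Thus O(¬freeze_account), which is F(freeze_account): freeze_account is forbidden.

Forbidden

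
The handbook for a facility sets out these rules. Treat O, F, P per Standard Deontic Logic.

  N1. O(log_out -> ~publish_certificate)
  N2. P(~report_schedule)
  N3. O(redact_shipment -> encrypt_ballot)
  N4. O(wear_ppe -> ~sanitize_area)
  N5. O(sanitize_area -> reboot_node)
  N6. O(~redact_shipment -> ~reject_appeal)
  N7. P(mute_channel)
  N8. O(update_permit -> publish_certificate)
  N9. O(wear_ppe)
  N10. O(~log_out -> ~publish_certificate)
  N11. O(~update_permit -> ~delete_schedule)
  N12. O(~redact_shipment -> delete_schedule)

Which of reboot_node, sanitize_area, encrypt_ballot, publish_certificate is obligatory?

By case analysis on log_out: premise 1 gives O(log_out -> ~publish_certificate) and premise 10 gives O(~log_out -> ~publish_certificate), so O(~publish_certificate) either way.
The contrapositive of premise 8 (O(update_permit -> publish_certificate)) is O(~publish_certificate -> ~update_permit), and O(~publish_certificate) is already established, so O(~update_permit).
Applying K to premise 11 (O(~update_permit -> ~delete_schedule)) and O(~update_permit) yields O(~delete_schedule).
The contrapositive of premise 12 (O(~redact_shipment -> delete_schedule)) is O(~delete_schedule -> redact_shipment), and O(~delete_schedule) is already established, so O(redact_shipment).
Applying K to premise 3 (O(redact_shipment -> encrypt_ballot)) and O(redact_shipment) yields O(encrypt_ballot).
So O(encrypt_ballot) holds — encrypt_ballot is obligatory. None of the other listed options is made obligatory by any chain of premises.

encrypt_ballot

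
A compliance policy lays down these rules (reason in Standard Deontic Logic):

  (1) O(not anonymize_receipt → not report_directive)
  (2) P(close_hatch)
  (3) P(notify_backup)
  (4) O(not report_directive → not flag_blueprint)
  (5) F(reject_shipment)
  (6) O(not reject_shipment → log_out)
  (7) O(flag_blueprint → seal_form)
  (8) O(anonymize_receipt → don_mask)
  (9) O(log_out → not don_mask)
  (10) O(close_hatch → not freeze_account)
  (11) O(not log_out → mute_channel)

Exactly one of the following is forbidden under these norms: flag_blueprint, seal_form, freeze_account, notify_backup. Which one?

F(reject_shipment) at premise 5 means O(not reject_shipment).
Premise 6 is O(not reject_shipment → log_out); since O(not reject_shipment), deontic closure gives O(log_out).
Applying K to premise 9 (O(log_out → not don_mask)) and O(log_out) yields O(not don_mask).
Premise 8, O(anonymize_receipt → don_mask), contraposes to O(not don_mask → not anonymize_receipt); with O(not don_mask) we get O(not anonymize_receipt).
From O(not anonymize_receipt) and premise 1, O(not anonymize_receipt → not report_directive), we obtain O(not report_directive).
Premise 4 is O(not report_directive → not flag_blueprint); since O(not report_directive), deontic closure gives O(not flag_blueprint).
So O(not flag_blueprint) holds, i.e. flag_blueprint is forbidden. None of the other listed options is forbidden under the premises.

flag_blueprint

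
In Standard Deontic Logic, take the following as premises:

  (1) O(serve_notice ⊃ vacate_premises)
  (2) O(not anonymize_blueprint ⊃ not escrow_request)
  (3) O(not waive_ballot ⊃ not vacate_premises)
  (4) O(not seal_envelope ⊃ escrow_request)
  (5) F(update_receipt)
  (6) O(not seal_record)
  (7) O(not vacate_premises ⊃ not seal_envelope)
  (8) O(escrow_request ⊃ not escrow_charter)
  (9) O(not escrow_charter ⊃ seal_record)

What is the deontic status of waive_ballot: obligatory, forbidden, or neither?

Obligatory

Premise 6 gives O(not seal_record).
The contrapositive of premise 9 (O(not escrow_charter ⊃ seal_record)) is O(not seal_record ⊃ escrow_charter), and O(not seal_record) is already established, so O(escrow_charter).
Premise 8, O(escrow_request ⊃ not escrow_charter), contraposes to O(escrow_charter ⊃ not escrow_request); with O(escrow_charter) we get O(not escrow_request).
Premise 4 is O(not seal_envelope ⊃ escrow_request); contrapositively O(not escrow_request ⊃ seal_envelope). Since O(not escrow_request) holds, K gives O(seal_envelope).
Premise 7 is O(not vacate_premises ⊃ not seal_envelope); contrapositively O(seal_envelope ⊃ vacate_premises). Since O(seal_envelope) holds, K gives O(vacate_premises).
The contrapositive of premise 3 (O(not waive_ballot ⊃ not vacate_premises)) is O(vacate_premises ⊃ waive_ballot), and O(vacate_premises) is already established, so O(waive_ballot).
Premises 1, 2, 5 do not contribute to this derivation.
Hence waive_ballot is obligatory.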